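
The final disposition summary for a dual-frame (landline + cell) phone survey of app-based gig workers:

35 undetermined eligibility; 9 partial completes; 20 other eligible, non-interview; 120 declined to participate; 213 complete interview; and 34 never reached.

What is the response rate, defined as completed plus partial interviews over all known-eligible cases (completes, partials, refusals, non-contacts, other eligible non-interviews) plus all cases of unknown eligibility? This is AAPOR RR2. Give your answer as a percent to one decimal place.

51.5%

Numerator: 213 + 9 = 222
Denominator: 213 + 9 + 120 + 34 + 20 + 35 = 431
RR2 = 222 / 431 = 0.5151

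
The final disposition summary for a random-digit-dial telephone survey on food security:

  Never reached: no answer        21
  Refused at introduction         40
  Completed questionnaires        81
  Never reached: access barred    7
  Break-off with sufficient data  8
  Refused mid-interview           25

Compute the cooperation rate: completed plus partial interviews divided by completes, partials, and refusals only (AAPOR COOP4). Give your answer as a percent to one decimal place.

57.8%

Refusals = 40 + 25 = 65
No answer / not reached = 21 + 7 = 28
Numerator → 81 + 8 = 89
Denominator → 81 + 8 + 65 = 154
COOP4 = 89 / 154 = 0.5779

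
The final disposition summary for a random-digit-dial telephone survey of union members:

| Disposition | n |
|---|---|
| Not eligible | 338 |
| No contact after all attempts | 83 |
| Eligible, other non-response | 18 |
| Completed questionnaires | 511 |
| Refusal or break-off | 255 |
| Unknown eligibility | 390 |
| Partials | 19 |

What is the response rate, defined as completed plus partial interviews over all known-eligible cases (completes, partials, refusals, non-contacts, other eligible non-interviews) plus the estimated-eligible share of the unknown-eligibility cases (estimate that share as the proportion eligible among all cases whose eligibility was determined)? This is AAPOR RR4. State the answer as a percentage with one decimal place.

45.4%

Num: 511 + 19 = 530
Eligible (known): 511 + 19 + 255 + 83 + 18 = 886
e = 886 / (886 + 338) = 886 / 1224 = 0.7239
e × U: 0.7239 × 390 = 282.32
Denom: 886 + 282.32 = 1168.32
RR4 = 530 / 1168.32 = 0.4536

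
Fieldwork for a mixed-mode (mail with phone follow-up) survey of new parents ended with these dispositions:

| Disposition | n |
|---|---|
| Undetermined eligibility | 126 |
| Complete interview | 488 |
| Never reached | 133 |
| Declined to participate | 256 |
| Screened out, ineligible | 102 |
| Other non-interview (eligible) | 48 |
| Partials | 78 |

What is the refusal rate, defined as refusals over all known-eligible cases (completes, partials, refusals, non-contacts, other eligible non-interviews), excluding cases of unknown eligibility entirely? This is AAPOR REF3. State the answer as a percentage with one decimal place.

Num: 256
Base: 488 + 78 + 256 + 133 + 48 = 1003
REF3 = 256 / 1003 = 0.2552

25.5%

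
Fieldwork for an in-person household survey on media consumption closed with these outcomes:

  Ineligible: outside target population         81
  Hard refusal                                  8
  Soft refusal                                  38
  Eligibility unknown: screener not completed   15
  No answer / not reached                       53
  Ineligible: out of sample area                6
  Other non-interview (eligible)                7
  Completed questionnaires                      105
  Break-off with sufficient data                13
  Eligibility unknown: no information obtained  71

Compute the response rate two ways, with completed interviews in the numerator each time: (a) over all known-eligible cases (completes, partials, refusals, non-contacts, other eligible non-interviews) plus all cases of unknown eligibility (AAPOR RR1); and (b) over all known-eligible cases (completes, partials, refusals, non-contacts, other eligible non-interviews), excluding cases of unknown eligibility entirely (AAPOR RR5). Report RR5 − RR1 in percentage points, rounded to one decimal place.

Refused = 8 + 38 = 46
Unknown eligibility = 15 + 71 = 86
Not eligible = 81 + 6 = 87
Numerator = 105
Base = 105 + 13 + 46 + 53 + 7 + 86 = 310
RR1 = 105 / 310 = 0.3387
Base = 105 + 13 + 46 + 53 + 7 = 224
RR5 = 105 / 224 = 0.4688
Difference = 46.88 − 33.87 = 13.01 percentage points

13.0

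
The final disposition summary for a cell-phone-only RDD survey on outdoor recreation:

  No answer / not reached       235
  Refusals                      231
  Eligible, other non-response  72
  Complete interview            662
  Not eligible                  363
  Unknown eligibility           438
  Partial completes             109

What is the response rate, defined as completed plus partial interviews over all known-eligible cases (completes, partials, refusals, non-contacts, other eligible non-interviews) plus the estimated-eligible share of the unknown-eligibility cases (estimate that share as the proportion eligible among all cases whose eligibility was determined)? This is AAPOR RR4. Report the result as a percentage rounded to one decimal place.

Numerator: 662 + 109 = 771
Determined eligible: 662 + 109 + 231 + 235 + 72 = 1309
e = 1309 / (1309 + 363) = 1309 / 1672 = 0.7829
e × U: 0.7829 × 438 = 342.91
Denom: 1309 + 342.91 = 1651.91
RR4 = 771 / 1651.91 = 0.4667

46.7%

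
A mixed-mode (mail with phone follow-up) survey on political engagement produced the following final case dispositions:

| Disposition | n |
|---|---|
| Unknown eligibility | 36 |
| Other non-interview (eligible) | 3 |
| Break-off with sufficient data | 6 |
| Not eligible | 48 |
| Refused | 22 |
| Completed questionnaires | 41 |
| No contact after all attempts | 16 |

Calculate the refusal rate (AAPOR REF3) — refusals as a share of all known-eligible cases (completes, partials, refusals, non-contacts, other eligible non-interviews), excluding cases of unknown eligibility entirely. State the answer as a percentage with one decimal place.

25.0%

Num = 22
Base = 41 + 6 + 22 + 16 + 3 = 88
REF3 = 22 / 88 = 0.2500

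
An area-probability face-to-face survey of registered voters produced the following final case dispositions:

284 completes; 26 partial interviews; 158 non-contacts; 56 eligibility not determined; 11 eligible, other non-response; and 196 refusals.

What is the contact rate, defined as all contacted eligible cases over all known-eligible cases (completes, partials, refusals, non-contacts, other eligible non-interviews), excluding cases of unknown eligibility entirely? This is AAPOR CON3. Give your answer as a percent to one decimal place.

Numerator → 284 + 26 + 196 + 11 = 517
Denominator → 284 + 26 + 196 + 158 + 11 = 675
CON3 = 517 / 675 = 0.7659

76.6%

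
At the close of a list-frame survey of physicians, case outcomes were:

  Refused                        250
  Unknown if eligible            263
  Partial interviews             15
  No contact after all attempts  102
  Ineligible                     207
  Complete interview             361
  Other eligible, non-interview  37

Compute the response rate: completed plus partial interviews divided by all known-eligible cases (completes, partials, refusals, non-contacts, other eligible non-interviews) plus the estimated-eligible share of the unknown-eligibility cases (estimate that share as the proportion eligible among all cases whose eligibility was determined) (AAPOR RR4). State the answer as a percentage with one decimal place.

38.7%

Num = 361 + 15 = 376
Eligible (known) = 361 + 15 + 250 + 102 + 37 = 765
e = 765 / (765 + 207) = 765 / 972 = 0.7870
Eligible share of unknowns = 0.7870 × 263 = 206.98
Denom = 765 + 206.98 = 971.98
RR4 = 376 / 971.98 = 0.3868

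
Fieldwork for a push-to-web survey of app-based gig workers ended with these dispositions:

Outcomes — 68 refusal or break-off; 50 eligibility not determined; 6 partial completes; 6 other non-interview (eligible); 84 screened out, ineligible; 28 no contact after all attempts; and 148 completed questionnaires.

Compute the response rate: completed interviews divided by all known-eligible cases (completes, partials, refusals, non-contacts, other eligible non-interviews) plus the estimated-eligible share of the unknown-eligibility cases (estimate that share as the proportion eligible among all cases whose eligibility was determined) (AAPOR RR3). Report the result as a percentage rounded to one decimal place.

50.4%

Top → 148
Determined eligible → 148 + 6 + 68 + 28 + 6 = 256
e = 256 / (256 + 84) = 256 / 340 = 0.7529
e × U → 0.7529 × 50 = 37.65
Denom → 256 + 37.65 = 293.65
RR3 = 148 / 293.65 = 0.5040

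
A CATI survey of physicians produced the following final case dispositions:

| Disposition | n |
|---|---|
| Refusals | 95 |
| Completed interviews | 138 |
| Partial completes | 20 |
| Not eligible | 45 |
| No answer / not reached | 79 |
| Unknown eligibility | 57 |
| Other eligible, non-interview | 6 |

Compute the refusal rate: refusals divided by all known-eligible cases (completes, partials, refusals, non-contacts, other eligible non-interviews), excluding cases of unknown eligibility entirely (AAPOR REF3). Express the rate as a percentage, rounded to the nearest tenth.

28.1%

Num: 95
Denominator: 138 + 20 + 95 + 79 + 6 = 338
REF3 = 95 / 338 = 0.2811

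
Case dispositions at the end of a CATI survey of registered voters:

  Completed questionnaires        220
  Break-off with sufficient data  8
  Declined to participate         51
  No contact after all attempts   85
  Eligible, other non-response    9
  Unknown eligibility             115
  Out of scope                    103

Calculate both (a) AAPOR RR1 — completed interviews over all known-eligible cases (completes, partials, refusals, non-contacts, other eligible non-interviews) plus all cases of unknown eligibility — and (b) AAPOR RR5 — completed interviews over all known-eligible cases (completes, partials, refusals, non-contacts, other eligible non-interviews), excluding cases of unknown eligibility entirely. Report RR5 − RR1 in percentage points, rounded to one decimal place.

13.9

Numerator: 220
Base: 220 + 8 + 51 + 85 + 9 + 115 = 488
RR1 = 220 / 488 = 0.4508
Base: 220 + 8 + 51 + 85 + 9 = 373
RR5 = 220 / 373 = 0.5898
Difference = 58.98 − 45.08 = 13.90 percentage points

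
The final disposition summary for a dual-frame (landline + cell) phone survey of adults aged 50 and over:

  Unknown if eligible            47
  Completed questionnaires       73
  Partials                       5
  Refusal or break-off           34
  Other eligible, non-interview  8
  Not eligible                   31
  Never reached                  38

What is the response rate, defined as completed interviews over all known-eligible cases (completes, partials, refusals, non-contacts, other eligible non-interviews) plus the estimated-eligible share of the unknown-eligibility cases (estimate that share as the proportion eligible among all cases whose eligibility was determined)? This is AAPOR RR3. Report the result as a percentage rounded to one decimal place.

37.0%

Num = 73
Determined eligible = 73 + 5 + 34 + 38 + 8 = 158
e = 158 / (158 + 31) = 158 / 189 = 0.8360
Eligible share of unknowns = 0.8360 × 47 = 39.29
Denom = 158 + 39.29 = 197.29
RR3 = 73 / 197.29 = 0.3700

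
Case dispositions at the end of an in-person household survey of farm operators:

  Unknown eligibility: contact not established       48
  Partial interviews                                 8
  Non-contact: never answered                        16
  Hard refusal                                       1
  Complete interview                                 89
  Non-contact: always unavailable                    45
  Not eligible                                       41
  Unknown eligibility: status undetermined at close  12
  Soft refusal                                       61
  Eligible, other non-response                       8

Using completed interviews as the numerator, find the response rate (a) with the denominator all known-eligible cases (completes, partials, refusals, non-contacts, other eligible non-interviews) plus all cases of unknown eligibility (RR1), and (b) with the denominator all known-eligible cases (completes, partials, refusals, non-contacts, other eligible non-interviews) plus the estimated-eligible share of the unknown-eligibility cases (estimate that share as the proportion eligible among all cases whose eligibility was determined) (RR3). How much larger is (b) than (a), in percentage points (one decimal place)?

1.0

Declined to participate = 1 + 61 = 62
No contact after all attempts = 16 + 45 = 61
Unknown if eligible = 48 + 12 = 60
Numerator = 89
Base = 89 + 8 + 62 + 61 + 8 + 60 = 288
RR1 = 89 / 288 = 0.3090
Eligible (known) = 89 + 8 + 62 + 61 + 8 = 228
e = 228 / (228 + 41) = 228 / 269 = 0.8476
Eligible share of unknowns = 0.8476 × 60 = 50.86
Base = 228 + 50.86 = 278.86
RR3 = 89 / 278.86 = 0.3192
Difference = 31.92 − 30.90 = 1.02 percentage points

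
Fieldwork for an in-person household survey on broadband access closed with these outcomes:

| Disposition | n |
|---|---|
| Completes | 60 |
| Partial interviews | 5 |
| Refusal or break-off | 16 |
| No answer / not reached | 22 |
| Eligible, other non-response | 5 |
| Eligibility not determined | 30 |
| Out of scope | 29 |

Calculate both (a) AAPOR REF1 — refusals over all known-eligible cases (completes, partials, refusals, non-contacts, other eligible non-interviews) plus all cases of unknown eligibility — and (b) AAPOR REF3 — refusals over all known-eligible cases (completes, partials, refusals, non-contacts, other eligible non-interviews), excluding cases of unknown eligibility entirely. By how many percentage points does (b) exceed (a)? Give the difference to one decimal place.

Top: 16
Denominator: 60 + 5 + 16 + 22 + 5 + 30 = 138
REF1 = 16 / 138 = 0.1159
Denominator: 60 + 5 + 16 + 22 + 5 = 108
REF3 = 16 / 108 = 0.1481
Difference = 14.81 − 11.59 = 3.22 percentage points

3.2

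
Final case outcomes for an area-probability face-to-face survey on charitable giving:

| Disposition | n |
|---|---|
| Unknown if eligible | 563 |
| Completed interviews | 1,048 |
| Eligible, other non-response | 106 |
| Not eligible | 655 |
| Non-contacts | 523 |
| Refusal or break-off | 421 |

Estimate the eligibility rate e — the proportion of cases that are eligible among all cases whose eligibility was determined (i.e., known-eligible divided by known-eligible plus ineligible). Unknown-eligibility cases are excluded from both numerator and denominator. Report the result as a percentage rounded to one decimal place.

76.2%

Determined eligible → 1048 + 421 + 523 + 106 = 2098
e = 2098 / (2098 + 655) = 2098 / 2753 = 0.7621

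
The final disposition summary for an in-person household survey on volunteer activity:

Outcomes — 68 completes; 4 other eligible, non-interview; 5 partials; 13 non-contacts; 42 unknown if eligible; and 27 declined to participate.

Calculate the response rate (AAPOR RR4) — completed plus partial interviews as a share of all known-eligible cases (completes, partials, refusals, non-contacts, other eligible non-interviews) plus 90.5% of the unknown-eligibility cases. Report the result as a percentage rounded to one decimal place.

47.1%

Top = 68 + 5 = 73
Known eligible = 68 + 5 + 27 + 13 + 4 = 117
Eligible share of unknowns = 0.9050 × 42 = 38.01
Base = 117 + 38.01 = 155.01
RR4 = 73 / 155.01 = 0.4709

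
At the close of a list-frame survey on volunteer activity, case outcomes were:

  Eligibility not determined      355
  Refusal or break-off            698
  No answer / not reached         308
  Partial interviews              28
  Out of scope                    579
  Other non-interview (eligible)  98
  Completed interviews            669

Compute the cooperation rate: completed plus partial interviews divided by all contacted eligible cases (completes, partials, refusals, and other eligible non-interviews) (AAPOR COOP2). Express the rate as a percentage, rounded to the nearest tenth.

Top = 669 + 28 = 697
Denominator = 669 + 28 + 698 + 98 = 1493
COOP2 = 697 / 1493 = 0.4668

46.7%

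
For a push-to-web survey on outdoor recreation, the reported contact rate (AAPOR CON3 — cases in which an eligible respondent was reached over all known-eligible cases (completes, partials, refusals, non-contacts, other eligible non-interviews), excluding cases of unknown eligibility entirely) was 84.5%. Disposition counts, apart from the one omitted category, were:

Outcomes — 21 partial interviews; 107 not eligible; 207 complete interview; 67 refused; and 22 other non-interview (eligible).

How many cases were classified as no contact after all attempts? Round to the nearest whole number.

Num → 207 + 21 + 67 + 22 = 317
CON3 = 317 / D = 0.845
D = 317 / 0.845 = 375.1
Other denominator terms total 317
no contact after all attempts = 375.1 − 317 ≈ 58

58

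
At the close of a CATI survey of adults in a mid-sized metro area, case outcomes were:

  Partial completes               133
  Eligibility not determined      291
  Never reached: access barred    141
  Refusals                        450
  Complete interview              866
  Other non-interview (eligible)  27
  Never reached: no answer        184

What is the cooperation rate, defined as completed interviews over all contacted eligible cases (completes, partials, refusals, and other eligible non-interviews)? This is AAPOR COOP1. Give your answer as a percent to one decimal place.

No contact after all attempts = 184 + 141 = 325
Numerator: 866
Base: 866 + 133 + 450 + 27 = 1476
COOP1 = 866 / 1476 = 0.5867

58.7%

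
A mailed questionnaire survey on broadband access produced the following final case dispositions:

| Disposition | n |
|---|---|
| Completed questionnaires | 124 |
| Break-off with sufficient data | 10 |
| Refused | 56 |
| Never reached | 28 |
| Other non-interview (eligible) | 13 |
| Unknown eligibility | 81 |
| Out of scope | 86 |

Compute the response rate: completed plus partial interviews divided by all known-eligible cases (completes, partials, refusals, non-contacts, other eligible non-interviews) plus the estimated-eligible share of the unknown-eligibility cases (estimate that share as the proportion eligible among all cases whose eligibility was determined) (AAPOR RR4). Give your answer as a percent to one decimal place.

46.2%

Top: 124 + 10 = 134
Eligible (known): 124 + 10 + 56 + 28 + 13 = 231
e = 231 / (231 + 86) = 231 / 317 = 0.7287
Estimated eligible among unknowns: 0.7287 × 81 = 59.02
Base: 231 + 59.02 = 290.02
RR4 = 134 / 290.02 = 0.4620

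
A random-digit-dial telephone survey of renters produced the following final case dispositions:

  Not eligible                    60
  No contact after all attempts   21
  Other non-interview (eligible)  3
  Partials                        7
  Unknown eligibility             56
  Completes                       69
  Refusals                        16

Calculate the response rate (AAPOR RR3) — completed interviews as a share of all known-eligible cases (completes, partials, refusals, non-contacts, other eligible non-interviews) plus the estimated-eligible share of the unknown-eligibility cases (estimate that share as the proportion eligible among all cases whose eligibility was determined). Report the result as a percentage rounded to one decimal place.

45.1%

Numerator → 69
Known eligible → 69 + 7 + 16 + 21 + 3 = 116
e = 116 / (116 + 60) = 116 / 176 = 0.6591
e × U → 0.6591 × 56 = 36.91
Base → 116 + 36.91 = 152.91
RR3 = 69 / 152.91 = 0.4512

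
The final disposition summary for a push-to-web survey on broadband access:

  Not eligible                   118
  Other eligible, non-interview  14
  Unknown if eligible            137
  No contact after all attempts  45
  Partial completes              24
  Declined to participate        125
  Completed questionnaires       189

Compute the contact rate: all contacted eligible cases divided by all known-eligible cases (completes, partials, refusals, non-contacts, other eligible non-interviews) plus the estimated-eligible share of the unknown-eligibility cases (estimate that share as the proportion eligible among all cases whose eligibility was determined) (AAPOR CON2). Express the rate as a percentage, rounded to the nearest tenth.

70.0%

Numerator: 189 + 24 + 125 + 14 = 352
Determined eligible: 189 + 24 + 125 + 45 + 14 = 397
e = 397 / (397 + 118) = 397 / 515 = 0.7709
Estimated eligible among unknowns: 0.7709 × 137 = 105.61
Denominator: 397 + 105.61 = 502.61
CON2 = 352 / 502.61 = 0.7003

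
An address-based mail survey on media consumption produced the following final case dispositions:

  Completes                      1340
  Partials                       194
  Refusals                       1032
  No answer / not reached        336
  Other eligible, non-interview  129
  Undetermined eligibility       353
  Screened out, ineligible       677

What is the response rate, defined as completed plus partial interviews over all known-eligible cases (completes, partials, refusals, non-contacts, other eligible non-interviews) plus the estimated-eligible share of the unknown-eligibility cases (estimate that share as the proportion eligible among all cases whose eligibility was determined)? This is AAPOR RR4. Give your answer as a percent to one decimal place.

46.2%

Numerator = 1340 + 194 = 1534
Known eligible = 1340 + 194 + 1032 + 336 + 129 = 3031
e = 3031 / (3031 + 677) = 3031 / 3708 = 0.8174
Estimated eligible among unknowns = 0.8174 × 353 = 288.54
Base = 3031 + 288.54 = 3319.54
RR4 = 1534 / 3319.54 = 0.4621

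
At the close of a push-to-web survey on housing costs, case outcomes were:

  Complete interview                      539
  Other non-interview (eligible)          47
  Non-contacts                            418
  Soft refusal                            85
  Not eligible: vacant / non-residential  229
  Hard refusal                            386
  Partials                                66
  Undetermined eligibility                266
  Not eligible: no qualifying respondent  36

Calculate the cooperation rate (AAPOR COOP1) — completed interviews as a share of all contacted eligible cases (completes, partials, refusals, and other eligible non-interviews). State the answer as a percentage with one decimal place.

48.0%

Refusals = 386 + 85 = 471
Not eligible = 36 + 229 = 265
Numerator = 539
Denom = 539 + 66 + 471 + 47 = 1123
COOP1 = 539 / 1123 = 0.4800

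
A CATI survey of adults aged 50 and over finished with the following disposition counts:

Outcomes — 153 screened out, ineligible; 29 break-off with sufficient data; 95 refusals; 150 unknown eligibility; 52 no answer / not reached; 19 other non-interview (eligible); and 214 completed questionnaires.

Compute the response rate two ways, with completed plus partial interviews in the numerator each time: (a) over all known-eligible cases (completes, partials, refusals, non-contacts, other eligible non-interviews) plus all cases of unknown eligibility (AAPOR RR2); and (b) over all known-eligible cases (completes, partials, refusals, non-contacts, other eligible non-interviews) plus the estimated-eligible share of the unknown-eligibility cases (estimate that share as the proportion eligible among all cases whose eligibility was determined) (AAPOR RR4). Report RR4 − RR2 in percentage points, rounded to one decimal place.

3.4

Numerator: 214 + 29 = 243
Denominator: 214 + 29 + 95 + 52 + 19 + 150 = 559
RR2 = 243 / 559 = 0.4347
Determined eligible: 214 + 29 + 95 + 52 + 19 = 409
e = 409 / (409 + 153) = 409 / 562 = 0.7278
Estimated eligible among unknowns: 0.7278 × 150 = 109.17
Denominator: 409 + 109.17 = 518.17
RR4 = 243 / 518.17 = 0.4690
Difference = 46.90 − 43.47 = 3.43 percentage points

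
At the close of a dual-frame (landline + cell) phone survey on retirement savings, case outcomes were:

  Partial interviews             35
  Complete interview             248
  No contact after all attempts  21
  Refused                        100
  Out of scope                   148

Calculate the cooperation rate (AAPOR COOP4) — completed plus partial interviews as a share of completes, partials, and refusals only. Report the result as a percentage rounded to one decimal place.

Top → 248 + 35 = 283
Denominator → 248 + 35 + 100 = 383
COOP4 = 283 / 383 = 0.7389

73.9%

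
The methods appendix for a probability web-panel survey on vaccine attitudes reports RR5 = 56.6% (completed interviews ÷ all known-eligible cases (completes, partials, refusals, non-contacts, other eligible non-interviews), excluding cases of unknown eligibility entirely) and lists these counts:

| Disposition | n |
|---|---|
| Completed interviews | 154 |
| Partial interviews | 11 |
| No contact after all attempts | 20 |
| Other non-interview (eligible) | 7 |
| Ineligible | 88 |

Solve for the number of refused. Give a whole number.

RR5 = 154 / D = 0.566
D = 154 / 0.566 = 272.1
Other denominator terms total 192
refused = 272.1 − 192 ≈ 80

80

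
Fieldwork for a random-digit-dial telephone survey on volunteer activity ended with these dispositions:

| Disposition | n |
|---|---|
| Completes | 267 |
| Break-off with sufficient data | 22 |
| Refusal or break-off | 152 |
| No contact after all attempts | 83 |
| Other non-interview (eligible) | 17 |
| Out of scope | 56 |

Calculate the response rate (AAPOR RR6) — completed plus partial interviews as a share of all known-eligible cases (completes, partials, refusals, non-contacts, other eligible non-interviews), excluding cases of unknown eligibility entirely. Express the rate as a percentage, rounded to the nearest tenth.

53.4%

Numerator: 267 + 22 = 289
Base: 267 + 22 + 152 + 83 + 17 = 541
RR6 = 289 / 541 = 0.5342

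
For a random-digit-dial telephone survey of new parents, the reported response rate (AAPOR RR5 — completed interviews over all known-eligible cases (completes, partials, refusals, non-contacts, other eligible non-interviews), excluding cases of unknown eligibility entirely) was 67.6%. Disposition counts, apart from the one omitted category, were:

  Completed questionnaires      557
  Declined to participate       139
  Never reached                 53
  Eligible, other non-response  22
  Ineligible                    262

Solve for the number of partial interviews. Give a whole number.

RR5 = 557 / D = 0.676
D = 557 / 0.676 = 824.0
Rest of base = 771
partial interviews = 824.0 − 771 ≈ 53

53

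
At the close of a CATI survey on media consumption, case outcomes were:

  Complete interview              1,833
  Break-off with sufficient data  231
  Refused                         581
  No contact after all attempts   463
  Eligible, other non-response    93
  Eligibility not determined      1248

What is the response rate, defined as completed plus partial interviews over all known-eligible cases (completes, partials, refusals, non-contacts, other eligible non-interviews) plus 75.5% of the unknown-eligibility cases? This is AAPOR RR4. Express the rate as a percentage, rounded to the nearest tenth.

49.8%

Numerator → 1833 + 231 = 2064
Known eligible → 1833 + 231 + 581 + 463 + 93 = 3201
e × U → 0.7550 × 1248 = 942.24
Base → 3201 + 942.24 = 4143.24
RR4 = 2064 / 4143.24 = 0.4982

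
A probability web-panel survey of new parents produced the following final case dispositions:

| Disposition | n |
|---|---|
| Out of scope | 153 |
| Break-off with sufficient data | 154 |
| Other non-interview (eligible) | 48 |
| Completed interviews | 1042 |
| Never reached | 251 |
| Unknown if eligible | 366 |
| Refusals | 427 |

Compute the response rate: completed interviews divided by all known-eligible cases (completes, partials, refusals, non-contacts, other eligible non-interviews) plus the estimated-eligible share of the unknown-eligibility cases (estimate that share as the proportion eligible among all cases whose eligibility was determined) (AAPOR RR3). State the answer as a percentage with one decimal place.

46.1%

Top = 1042
Eligible (known) = 1042 + 154 + 427 + 251 + 48 = 1922
e = 1922 / (1922 + 153) = 1922 / 2075 = 0.9263
Eligible share of unknowns = 0.9263 × 366 = 339.03
Denominator = 1922 + 339.03 = 2261.03
RR3 = 1042 / 2261.03 = 0.4609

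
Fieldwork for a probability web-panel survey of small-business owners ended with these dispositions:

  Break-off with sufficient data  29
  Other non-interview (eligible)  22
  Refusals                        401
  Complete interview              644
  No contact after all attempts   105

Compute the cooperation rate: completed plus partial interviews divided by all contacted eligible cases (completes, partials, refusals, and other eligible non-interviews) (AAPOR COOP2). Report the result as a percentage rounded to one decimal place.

Numerator = 644 + 29 = 673
Base = 644 + 29 + 401 + 22 = 1096
COOP2 = 673 / 1096 = 0.6141

61.4%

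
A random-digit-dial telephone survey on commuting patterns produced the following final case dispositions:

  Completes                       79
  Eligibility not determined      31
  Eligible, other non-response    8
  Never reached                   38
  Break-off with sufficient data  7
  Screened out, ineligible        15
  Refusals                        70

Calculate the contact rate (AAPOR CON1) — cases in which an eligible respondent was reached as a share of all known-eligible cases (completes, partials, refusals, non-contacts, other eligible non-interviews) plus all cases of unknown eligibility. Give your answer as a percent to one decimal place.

70.4%

Numerator: 79 + 7 + 70 + 8 = 164
Denom: 79 + 7 + 70 + 38 + 8 + 31 = 233
CON1 = 164 / 233 = 0.7039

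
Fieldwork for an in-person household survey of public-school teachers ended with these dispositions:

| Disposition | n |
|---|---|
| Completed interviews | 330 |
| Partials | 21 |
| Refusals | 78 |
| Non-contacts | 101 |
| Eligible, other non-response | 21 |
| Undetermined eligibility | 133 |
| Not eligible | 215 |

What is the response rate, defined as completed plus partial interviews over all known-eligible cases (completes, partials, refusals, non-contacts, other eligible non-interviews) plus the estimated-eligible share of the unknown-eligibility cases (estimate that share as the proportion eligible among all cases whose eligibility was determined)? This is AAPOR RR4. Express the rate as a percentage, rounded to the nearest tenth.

Numerator = 330 + 21 = 351
Known eligible = 330 + 21 + 78 + 101 + 21 = 551
e = 551 / (551 + 215) = 551 / 766 = 0.7193
e × U = 0.7193 × 133 = 95.67
Denominator = 551 + 95.67 = 646.67
RR4 = 351 / 646.67 = 0.5428

54.3%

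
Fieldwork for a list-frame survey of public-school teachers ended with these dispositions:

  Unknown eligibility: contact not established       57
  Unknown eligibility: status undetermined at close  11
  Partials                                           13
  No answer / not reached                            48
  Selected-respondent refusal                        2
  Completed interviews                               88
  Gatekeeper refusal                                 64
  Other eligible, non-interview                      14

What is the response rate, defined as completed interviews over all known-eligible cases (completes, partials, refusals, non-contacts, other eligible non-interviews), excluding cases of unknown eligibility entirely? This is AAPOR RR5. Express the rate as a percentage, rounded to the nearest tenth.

38.4%

Refusals = 64 + 2 = 66
Unknown if eligible = 57 + 11 = 68
Num: 88
Base: 88 + 13 + 66 + 48 + 14 = 229
RR5 = 88 / 229 = 0.3843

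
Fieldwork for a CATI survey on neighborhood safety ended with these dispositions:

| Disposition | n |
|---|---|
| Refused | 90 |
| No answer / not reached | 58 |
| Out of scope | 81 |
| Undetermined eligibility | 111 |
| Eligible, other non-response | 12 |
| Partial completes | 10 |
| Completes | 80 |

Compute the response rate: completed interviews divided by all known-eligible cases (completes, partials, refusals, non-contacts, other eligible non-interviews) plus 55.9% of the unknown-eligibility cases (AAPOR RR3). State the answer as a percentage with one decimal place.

Top: 80
Known eligible: 80 + 10 + 90 + 58 + 12 = 250
Eligible share of unknowns: 0.5590 × 111 = 62.05
Denom: 250 + 62.05 = 312.05
RR3 = 80 / 312.05 = 0.2564

25.6%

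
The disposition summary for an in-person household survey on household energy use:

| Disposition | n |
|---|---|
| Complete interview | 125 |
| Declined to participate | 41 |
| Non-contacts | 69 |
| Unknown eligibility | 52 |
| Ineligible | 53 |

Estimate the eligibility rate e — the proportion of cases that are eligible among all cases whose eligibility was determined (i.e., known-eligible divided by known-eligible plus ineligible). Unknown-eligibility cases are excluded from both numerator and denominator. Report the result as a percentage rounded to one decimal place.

Eligible (known) = 125 + 41 + 69 = 235
e = 235 / (235 + 53) = 235 / 288 = 0.8160

81.6%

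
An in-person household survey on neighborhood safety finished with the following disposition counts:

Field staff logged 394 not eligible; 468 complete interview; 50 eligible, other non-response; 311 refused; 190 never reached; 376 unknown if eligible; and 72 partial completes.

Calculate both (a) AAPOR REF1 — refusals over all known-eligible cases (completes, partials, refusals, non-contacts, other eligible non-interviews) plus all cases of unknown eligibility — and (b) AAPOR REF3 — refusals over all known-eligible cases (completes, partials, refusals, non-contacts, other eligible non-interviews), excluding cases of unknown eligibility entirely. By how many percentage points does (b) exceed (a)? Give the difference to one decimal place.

Num → 311
Denominator → 468 + 72 + 311 + 190 + 50 + 376 = 1467
REF1 = 311 / 1467 = 0.2120
Denominator → 468 + 72 + 311 + 190 + 50 = 1091
REF3 = 311 / 1091 = 0.2851
Difference = 28.51 − 21.20 = 7.31 percentage points

7.3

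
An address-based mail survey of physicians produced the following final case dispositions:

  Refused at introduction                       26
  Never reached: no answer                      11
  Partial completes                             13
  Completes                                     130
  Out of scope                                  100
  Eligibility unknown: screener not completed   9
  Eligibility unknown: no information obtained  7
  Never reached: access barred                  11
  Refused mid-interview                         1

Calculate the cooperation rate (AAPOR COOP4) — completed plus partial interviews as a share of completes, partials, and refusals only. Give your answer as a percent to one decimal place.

Refusal or break-off = 26 + 1 = 27
Never reached = 11 + 11 = 22
Eligibility not determined = 9 + 7 = 16
Top → 130 + 13 = 143
Denom → 130 + 13 + 27 = 170
COOP4 = 143 / 170 = 0.8412

84.1%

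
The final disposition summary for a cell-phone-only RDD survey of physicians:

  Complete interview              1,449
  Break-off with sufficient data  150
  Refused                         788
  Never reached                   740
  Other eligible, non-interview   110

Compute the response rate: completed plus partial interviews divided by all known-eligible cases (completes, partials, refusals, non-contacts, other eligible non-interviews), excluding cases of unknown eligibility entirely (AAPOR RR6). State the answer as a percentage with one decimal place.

Numerator = 1449 + 150 = 1599
Denominator = 1449 + 150 + 788 + 740 + 110 = 3237
RR6 = 1599 / 3237 = 0.4940

49.4%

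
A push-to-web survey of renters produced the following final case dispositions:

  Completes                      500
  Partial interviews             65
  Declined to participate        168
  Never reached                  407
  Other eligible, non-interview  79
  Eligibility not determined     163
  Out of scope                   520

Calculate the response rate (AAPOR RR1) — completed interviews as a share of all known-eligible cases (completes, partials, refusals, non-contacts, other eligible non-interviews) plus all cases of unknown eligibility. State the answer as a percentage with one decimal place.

36.2%

Top: 500
Denom: 500 + 65 + 168 + 407 + 79 + 163 = 1382
RR1 = 500 / 1382 = 0.3618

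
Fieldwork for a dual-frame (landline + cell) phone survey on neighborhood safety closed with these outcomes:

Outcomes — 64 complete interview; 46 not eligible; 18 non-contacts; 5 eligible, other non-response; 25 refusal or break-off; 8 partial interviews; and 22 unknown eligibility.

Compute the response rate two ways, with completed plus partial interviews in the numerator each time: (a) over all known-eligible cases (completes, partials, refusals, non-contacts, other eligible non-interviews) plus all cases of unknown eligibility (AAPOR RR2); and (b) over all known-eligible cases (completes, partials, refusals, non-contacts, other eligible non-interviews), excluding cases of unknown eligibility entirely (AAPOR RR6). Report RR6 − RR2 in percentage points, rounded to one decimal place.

Numerator → 64 + 8 = 72
Denom → 64 + 8 + 25 + 18 + 5 + 22 = 142
RR2 = 72 / 142 = 0.5070
Denom → 64 + 8 + 25 + 18 + 5 = 120
RR6 = 72 / 120 = 0.6000
Difference = 60.00 − 50.70 = 9.30 percentage points

9.3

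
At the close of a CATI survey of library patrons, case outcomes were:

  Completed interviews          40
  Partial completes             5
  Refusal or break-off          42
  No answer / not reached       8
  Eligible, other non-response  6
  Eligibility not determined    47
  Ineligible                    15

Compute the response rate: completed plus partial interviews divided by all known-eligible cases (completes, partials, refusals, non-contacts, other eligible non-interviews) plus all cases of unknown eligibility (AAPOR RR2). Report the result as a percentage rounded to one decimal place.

Num: 40 + 5 = 45
Denom: 40 + 5 + 42 + 8 + 6 + 47 = 148
RR2 = 45 / 148 = 0.3041

30.4%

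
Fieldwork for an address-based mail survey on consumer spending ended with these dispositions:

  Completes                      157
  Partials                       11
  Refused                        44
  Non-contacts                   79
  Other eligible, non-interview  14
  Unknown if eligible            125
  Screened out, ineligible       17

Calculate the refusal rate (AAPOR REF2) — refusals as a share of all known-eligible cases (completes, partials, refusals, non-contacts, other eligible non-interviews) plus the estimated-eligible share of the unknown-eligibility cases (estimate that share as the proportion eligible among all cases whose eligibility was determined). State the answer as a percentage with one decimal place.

10.4%

Numerator: 44
Determined eligible: 157 + 11 + 44 + 79 + 14 = 305
e = 305 / (305 + 17) = 305 / 322 = 0.9472
Estimated eligible among unknowns: 0.9472 × 125 = 118.40
Denom: 305 + 118.40 = 423.40
REF2 = 44 / 423.40 = 0.1039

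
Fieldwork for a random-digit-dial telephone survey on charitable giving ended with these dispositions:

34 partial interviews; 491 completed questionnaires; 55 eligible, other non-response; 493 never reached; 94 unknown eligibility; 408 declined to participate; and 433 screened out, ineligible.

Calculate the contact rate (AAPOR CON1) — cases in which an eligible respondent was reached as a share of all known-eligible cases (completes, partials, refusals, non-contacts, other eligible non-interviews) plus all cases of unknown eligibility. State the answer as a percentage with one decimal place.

Num: 491 + 34 + 408 + 55 = 988
Base: 491 + 34 + 408 + 493 + 55 + 94 = 1575
CON1 = 988 / 1575 = 0.6273

62.7%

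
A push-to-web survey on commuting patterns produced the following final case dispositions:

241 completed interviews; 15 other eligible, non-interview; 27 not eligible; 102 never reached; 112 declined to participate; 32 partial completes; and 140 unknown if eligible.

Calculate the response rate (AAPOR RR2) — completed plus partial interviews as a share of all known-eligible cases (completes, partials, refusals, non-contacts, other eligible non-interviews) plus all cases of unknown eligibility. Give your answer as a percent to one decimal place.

Top = 241 + 32 = 273
Denom = 241 + 32 + 112 + 102 + 15 + 140 = 642
RR2 = 273 / 642 = 0.4252

42.5%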